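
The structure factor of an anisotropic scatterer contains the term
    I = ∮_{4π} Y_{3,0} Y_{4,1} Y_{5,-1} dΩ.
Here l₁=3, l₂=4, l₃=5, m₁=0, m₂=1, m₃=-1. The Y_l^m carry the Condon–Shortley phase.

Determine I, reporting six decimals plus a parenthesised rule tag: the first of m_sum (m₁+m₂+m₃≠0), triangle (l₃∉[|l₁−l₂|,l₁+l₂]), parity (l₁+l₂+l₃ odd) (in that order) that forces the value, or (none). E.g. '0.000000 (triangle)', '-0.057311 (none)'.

-0.115089 (none)

Rules hold: Σm=0, L=12 even, 1≤5≤7.
N = 7·9·11 = 693
Δ = 2!·4!·6!/13! = 1/180180
Racah Σ t=0..2: t=0:+1/576 t=1:−1/144 t=2:+1/576 = -1/288
⇒ 3j(3 4 5; 0 0 0)² = 20/1001, sgn +1
Racah Σ t=0..2: t=0:+1/1440 t=1:−1/192 t=2:+1/432 = -19/8640
⇒ 3j(3 4 5; 0 1 -1)² = 361/30030, sgn -1
4πI² = N·(3j₀)²·(3jₘ)² = 2166/13013
I = -1·√(0.166449/4π) = -0.11508947
No selection rule forces the value: the integral is nonzero (none).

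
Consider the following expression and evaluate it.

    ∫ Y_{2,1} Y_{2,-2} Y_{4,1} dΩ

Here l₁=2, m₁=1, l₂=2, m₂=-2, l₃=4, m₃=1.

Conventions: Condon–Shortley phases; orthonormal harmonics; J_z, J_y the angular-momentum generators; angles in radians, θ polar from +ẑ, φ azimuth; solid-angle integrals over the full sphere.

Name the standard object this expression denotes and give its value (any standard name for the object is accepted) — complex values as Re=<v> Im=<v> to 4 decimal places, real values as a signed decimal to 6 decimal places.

Gaunt coefficient, -0.090112

This is a Gaunt coefficient — the integral of a triple product of spherical harmonics over the sphere.
Rules hold: Σm=0, L=8 even, 0≤4≤4.
N = 5·5·9 = 225
Δ = 0!·4!·4!/9! = 1/630
Racah Σ t=0..0: t=0:+1/16 = 1/16
⇒ 3j(2 2 4; 0 0 0)² = 2/35, sgn +1
Racah Σ t=0..0: t=0:+1/144 = 1/144
⇒ 3j(2 2 4; 1 -2 1)² = 1/126, sgn -1
4πI² = N·(3j₀)²·(3jₘ)² = 5/49
I = -1·√(0.102041/4π) = -0.09011188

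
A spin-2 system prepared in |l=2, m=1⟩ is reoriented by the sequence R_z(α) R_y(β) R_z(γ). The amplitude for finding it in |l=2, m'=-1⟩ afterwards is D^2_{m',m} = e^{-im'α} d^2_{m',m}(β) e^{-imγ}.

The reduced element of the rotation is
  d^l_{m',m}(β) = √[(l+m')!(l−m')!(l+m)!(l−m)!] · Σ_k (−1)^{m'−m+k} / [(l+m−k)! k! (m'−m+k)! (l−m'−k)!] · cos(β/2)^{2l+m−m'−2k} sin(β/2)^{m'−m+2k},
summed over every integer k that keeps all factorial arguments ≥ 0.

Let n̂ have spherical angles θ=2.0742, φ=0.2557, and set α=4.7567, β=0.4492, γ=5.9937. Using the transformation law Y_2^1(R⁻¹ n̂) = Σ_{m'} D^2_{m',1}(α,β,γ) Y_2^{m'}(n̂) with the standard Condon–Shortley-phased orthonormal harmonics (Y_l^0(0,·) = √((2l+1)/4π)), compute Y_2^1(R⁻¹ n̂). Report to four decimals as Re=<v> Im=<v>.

Need the full column D^2_{m',1} for m'=−2..2 at α=4.7567, β=0.4492, γ=5.9937.
cos(β/2)=0.974883, sin(β/2)=0.222716
d^2_{-2,1}: single k=3 term ⇒ +0.021540;  D = -0.020018-0.007952i
d^2_{-1,1}: k∈[2..3] ⇒ +0.141427 -0.002460 = +0.138966;  D = +0.045530-0.131296i
d^2_{0,1}: k∈[1..2] ⇒ +0.505459 -0.026381 = +0.479078;  D = +0.459144+0.136757i
d^2_{1,1}: k∈[0..1] ⇒ +0.903255 -0.141427 = +0.761829;  D = -0.184915+0.739046i
d^2_{2,1}: single k=0 term ⇒ -0.412705;  D = +0.404408+0.082341i
Y_2^{m'}(θ=2.0742,φ=0.2557) and Σ D·Y over m':
  (-0.0200-0.0080i)·(+0.2585-0.1450i)  (+0.0455-0.1313i)·(-0.3158+0.0826i)  (+0.4591+0.1368i)·(-0.0952+0.0000i)  (-0.1849+0.7390i)·(+0.3158+0.0826i)  (+0.4044+0.0823i)·(+0.2585+0.1450i)
Y_2^1(R⁻¹ n̂) = -0.080420+0.331148i

Re=-0.0804 Im=0.3311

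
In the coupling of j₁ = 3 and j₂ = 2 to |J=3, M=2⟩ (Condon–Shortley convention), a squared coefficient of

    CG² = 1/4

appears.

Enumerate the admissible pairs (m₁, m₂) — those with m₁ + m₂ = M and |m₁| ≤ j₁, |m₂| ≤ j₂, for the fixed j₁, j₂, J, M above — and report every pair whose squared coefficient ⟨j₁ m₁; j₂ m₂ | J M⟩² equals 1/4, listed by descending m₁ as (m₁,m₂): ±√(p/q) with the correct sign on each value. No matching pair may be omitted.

Admissible pairs with m₁+m₂ = M = 2: (0,2), (1,1), (2,0), (3,-1)
  (m₁,m₂)=(3,-1): CG² = 5/12, CG = +√(5/12)
  (m₁,m₂)=(2,0): CG² = 0/1, CG = 0
  (m₁,m₂)=(1,1): CG² = 1/4, CG = −√(1/4)   ← matches the target
  (m₁,m₂)=(0,2): CG² = 1/3, CG = +√(1/3)
Pairs with CG² = 1/4: (1,1): −√(1/4)

(1,1): −√(1/4)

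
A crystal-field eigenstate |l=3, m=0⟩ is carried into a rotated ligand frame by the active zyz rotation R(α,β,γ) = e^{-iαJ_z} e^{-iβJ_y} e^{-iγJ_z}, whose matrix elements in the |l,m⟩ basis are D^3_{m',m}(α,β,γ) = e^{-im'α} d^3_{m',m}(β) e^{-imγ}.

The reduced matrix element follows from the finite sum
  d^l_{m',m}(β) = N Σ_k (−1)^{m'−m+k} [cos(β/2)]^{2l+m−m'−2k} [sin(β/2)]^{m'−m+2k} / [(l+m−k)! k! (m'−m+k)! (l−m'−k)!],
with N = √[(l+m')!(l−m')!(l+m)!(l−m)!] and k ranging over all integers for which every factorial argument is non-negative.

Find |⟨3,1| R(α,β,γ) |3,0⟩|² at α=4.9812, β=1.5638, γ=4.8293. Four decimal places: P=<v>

D^3_{1,0}(4.9812,1.5638,4.8293) = e^{-i·1·4.9812}·d^3_{1,0}(1.5638)·e^{-i·0·4.8293}. Compute d first:
With c≡cos(β/2)=0.709576 and s≡sin(β/2)=0.704629, N=[24·2·6·6]^{1/2}=41.569219
k: max(0,(0)−(1))=0 … min(3+(0),3−(1))=2
  k=0: (−1)^1·41.5692/(12)·0.7096^5·0.7046^1 = -0.439082
  k=1: (−1)^2·41.5692/(4)·0.7096^3·0.7046^3 = +1.298943
  k=2: (−1)^3·41.5692/(12)·0.7096^1·0.7046^5 = -0.426964
d^3_{1,0}(1.5638) = -0.439082 +1.298943 -0.426964 = +0.432896
|D^3_{1,0}|² = |d^3_{1,0}(β)|² = (+0.432896)² = 0.187399 (the z-rotation phases have unit modulus)

P=0.1874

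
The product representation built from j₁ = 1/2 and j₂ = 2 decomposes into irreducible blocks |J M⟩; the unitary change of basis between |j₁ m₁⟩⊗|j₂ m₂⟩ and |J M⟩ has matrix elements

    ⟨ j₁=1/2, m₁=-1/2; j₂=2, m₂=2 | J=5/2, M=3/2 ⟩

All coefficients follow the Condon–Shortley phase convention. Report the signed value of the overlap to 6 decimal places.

√[6·0!1!4!/6! · 0!1!4!0!4!1!] = √(576/5)
  +(−1)^0/∏(0,0,1,4,0,0)! = 1/24  (running 1/24)
⟨..|..⟩ = √(576/5)·(1/24) = +0.447214

+√(1/5) ≈ +0.447214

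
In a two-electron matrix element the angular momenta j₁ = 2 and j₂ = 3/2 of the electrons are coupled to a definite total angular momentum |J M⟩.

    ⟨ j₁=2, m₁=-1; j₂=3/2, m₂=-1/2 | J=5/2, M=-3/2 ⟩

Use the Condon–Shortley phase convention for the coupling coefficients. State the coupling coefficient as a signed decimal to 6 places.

j₁+j₂−J=1  J+j₁−j₂=3  J−j₁+j₂=2  j₁+j₂+J+1=7
(j₁±m₁, j₂±m₂, J±M) = (1,3,1,2,1,4)
P² = 144/35
sum k=0..1:
  [0] +1/6 = 1/6
  [1] −1/4 = -1/4
S = -1/12
C² = P²·S² = 1/35 ; C = -0.169031

−√(1/35) ≈ -0.169031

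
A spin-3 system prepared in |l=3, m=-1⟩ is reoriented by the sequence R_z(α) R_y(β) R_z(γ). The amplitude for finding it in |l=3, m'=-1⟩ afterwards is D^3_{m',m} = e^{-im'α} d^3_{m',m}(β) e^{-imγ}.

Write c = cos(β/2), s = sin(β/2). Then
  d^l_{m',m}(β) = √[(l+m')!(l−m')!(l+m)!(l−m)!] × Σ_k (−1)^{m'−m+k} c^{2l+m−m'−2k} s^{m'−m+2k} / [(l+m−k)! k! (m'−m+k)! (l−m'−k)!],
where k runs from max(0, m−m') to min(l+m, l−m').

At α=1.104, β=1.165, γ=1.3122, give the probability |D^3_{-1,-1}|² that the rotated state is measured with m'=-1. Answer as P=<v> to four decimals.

Split into d^3_{-1,-1}(β=1.1650) × two z-phases.
With c≡cos(β/2)=0.835090 and s≡sin(β/2)=0.550113, N=[2·24·2·24]^{1/2}=48.000000
The bounds max(0,m−m')=0 and min(l+m,l−m')=2 give 3 terms
  k=0: (−1)^0·48.0000/(48)·0.8351^6·0.5501^0 = +0.339156
  k=1: (−1)^1·48.0000/(6)·0.8351^4·0.5501^2 = -1.177409
  k=2: (−1)^2·48.0000/(8)·0.8351^2·0.5501^4 = +0.383201
d^3_{-1,-1}(1.1650) = +0.339156 -1.177409 +0.383201 = -0.455052
|D^3_{-1,-1}|² = |d^3_{-1,-1}(β)|² = (-0.455052)² = 0.207073 (the z-rotation phases have unit modulus)

P=0.2071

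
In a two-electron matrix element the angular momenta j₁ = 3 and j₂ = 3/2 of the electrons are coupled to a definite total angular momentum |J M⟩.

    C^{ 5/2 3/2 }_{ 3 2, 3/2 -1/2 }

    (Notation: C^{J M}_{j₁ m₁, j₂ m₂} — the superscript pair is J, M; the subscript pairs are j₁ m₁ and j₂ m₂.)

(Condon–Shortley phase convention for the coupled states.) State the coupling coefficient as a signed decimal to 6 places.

+√(1/14) ≈ +0.267261

triangle: 2!×4!×1!/8! = 48/40320
(j±m)!: 5!×1!×1!×2!×4!×1! = 5760
prefactor² = (2J+1)×Δ×N² = 288/7
  k=0: +1/(0!×2!×1!×1!×3!×0!) = 1/12
  k=1: −1/(1!×1!×0!×0!×4!×1!) = -1/24
Σ = 1/24  ⇒  CG² = 288/7×(1/24)² = 1/14
CG = +√(1/14) = +0.267261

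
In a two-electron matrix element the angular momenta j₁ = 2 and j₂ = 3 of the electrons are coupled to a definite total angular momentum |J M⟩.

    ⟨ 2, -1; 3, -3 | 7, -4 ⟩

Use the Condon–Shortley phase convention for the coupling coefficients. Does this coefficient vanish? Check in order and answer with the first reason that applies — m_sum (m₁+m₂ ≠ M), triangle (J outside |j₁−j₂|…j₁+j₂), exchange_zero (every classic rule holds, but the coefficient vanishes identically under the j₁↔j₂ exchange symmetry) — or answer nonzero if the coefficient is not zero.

m-sum: m₁+m₂ = -1+(-3) = -4, M = -4  ✓
triangle: need |j₁−j₂| ≤ J ≤ j₁+j₂, i.e. J ∈ [1, 5]; J = 7 is outside ✗ ⇒ coefficient is 0

triangle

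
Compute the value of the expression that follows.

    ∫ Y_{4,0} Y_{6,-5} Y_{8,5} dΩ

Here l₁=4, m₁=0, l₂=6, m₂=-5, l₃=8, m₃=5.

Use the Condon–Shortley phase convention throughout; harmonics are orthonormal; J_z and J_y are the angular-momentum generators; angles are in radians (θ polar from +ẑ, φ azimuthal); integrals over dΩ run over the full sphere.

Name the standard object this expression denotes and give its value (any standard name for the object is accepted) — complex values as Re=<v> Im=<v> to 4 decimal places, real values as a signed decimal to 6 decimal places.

This is a Gaunt coefficient — the integral of a triple product of spherical harmonics over the sphere.
m-sum 0 ✓  L=18 even ✓  2≤8≤10 ✓
Π(2lᵢ+1) = 9×13×17 = 1989
triangle coeff Δ(4,6,8) = 1/23279256
Σ_t [0,2]: t=0:+1/1658880 t=1:−1/518400 t=2:+1/1658880 = -1/1382400
(3j)²=504/46189 [(4 6 8; 0 0 0)], sign=-1
Σ_t [0,1]: t=0:+1/34836480 t=1:−1/130636800 = 11/522547200
(3j)²=1331/81396 [(4 6 8; 0 -5 5)], sign=-1
⇒ 4πI² = 2178/6137
I = (+1)√(2178/6137/(4π)) = 0.16805287

Gaunt coefficient, +0.168053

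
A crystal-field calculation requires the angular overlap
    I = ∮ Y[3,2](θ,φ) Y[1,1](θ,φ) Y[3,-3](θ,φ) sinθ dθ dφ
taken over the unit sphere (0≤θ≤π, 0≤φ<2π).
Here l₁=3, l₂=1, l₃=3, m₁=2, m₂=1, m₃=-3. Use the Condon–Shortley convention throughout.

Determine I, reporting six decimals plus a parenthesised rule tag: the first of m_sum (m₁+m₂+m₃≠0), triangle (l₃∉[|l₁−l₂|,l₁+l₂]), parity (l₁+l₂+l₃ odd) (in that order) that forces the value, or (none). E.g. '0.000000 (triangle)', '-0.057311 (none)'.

L=7 odd ⇒ parity kills the (l;000) factor ⇒ I = 0

0.000000 (parity)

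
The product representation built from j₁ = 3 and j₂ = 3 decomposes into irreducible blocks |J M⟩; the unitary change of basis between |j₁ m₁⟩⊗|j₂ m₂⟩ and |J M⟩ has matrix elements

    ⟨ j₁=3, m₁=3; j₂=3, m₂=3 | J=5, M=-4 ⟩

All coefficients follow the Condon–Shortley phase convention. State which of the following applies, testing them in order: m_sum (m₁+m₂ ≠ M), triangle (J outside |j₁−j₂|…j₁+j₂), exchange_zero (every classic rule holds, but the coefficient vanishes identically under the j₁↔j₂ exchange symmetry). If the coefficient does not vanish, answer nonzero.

m_sum

m-sum: m₁+m₂ = 3+3 = 6, M = -4  ✗ ⇒ coefficient is 0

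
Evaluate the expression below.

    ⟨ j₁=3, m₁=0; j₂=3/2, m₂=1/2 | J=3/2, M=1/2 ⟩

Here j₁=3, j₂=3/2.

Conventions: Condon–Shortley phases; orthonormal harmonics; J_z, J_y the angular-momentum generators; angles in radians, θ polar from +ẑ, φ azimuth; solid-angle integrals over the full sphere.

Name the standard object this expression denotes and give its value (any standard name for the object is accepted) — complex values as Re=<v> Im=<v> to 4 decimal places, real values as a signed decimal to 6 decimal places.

Clebsch–Gordan coefficient, +√(9/35) ≈ +0.507093

This is a Clebsch–Gordan (vector-coupling) coefficient.
triangle: 3!·3!·0!/7! = 36/5040
(j±m)!: 3!·3!·2!·1!·2!·1! = 144
prefactor² = (2J+1)·Δ·N² = 144/35
  k=2: +1/(2!·1!·1!·0!·2!·0!) = 1/4
Σ = 1/4  ⇒  CG² = 144/35·(1/4)² = 9/35
CG = +√(9/35) = +0.507093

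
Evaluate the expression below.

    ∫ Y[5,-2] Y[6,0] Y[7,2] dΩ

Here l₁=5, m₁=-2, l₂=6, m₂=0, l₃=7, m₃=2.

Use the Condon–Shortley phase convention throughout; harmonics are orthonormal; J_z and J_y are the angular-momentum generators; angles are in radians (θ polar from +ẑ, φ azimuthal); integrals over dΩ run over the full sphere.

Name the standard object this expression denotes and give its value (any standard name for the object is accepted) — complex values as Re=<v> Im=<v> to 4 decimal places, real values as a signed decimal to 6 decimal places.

This is a Gaunt coefficient — the integral of a triple product of spherical harmonics over the sphere.
m-sum 0 ✓  L=18 even ✓  1≤7≤11 ✓
Π(2lᵢ+1) = 11×13×15 = 2145
triangle coeff Δ(5,6,7) = 1/174594420
Σ_t [0,4]: t=0:+1/4147200 t=1:−1/207360 t=2:+1/82944 t=3:−1/207360 t=4:+1/4147200 = 1/345600
(3j)²=420/46189 [(5 6 7; 0 0 0)], sign=-1
Σ_t [1,4]: t=1:−1/3110400 t=2:+1/276480 t=3:−1/207360 t=4:+1/1244160 = -1/1382400
(3j)²=189/92378 [(5 6 7; -2 0 2)], sign=+1
⇒ 4πI² = 595350/14919047
I = (-1)√(595350/14919047/(4π)) = -0.05635218

Gaunt coefficient, -0.056352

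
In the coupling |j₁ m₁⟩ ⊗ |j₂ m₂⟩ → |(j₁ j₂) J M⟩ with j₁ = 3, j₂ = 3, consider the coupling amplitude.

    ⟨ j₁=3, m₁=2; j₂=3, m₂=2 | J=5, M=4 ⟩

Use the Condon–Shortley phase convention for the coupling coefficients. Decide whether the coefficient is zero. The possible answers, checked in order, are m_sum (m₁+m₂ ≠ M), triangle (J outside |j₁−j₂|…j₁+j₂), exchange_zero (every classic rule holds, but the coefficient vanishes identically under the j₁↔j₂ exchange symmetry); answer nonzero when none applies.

m-sum: m₁+m₂ = 2+2 = 4, M = 4  ✓
triangle: |j₁−j₂| = 0 ≤ J = 5 ≤ j₁+j₂ = 6  ✓
exchange: j₁=j₂ and m₁=m₂, and (−1)^(j₁+j₂−J) = (−1)^1 = −1 forces ⟨j₁m₁;j₂m₂|JM⟩ = −⟨j₂m₂;j₁m₁|JM⟩ = −⟨j₁m₁;j₂m₂|JM⟩ ⇒ the coefficient vanishes identically
Racah sum check: Σ_k collapses to 0 ⇒ CG = 0

exchange_zero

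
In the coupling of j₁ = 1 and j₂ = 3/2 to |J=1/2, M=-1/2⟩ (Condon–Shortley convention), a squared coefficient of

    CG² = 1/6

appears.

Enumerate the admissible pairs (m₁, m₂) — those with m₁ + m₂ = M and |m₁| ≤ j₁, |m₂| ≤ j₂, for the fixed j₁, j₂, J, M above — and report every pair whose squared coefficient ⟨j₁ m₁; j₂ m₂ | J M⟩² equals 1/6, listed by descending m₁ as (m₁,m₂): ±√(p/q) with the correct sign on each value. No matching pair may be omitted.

Admissible pairs with m₁+m₂ = M = -1/2: (-1,1/2), (0,-1/2), (1,-3/2)
  (m₁,m₂)=(1,-3/2): CG² = 1/2, CG = +√(1/2)
  (m₁,m₂)=(0,-1/2): CG² = 1/3, CG = −√(1/3)
  (m₁,m₂)=(-1,1/2): CG² = 1/6, CG = +√(1/6)   ← matches the target
Pairs with CG² = 1/6: (-1,1/2): +√(1/6)

(-1,1/2): +√(1/6)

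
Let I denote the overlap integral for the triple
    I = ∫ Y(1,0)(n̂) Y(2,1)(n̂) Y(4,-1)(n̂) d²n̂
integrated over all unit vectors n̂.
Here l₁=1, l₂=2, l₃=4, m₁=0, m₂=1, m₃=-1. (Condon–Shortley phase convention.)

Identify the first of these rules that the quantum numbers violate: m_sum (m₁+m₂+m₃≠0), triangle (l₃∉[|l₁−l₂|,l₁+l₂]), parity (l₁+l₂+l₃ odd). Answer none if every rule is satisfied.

m₁+m₂+m₃ = 0 + 1 − 1 = 0  ✓
triangle: need |l₁−l₂| ≤ l₃ ≤ l₁+l₂ = [1,3]; l₃=4 is outside  ✗
parity: l₁+l₂+l₃ = 7 is odd

triangle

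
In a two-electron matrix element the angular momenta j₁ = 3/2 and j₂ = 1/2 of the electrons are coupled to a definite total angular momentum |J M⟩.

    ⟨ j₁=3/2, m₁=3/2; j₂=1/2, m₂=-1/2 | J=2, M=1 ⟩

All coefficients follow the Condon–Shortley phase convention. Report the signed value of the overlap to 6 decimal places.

+√(1/4) = +0.500000

triangle: 0!*3!*1!/5! = 6/120
(j±m)!: 3!*0!*0!*1!*3!*1! = 36
prefactor² = (2J+1)*Δ*N² = 9
  k=0: +1/(0!*0!*0!*0!*3!*1!) = 1/6
Σ = 1/6  ⇒  CG² = 9*(1/6)² = 1/4
CG = +√(1/4) = +0.500000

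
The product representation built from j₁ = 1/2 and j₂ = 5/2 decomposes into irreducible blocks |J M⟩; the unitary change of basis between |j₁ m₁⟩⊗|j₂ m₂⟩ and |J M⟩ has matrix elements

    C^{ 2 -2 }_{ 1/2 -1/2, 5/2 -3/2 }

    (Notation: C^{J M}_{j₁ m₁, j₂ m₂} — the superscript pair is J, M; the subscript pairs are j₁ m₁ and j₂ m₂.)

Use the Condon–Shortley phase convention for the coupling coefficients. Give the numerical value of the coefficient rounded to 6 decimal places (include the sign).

−√(1/6) = -0.408248

j₁+j₂−J=1  J+j₁−j₂=0  J−j₁+j₂=4  j₁+j₂+J+1=6
(j₁±m₁, j₂±m₂, J±M) = (0,1,1,4,0,4)
P² = 96
sum k=1..1:
  [1] −1/24 = -1/24
S = -1/24
C² = P²·S² = 1/6 ; C = -0.408248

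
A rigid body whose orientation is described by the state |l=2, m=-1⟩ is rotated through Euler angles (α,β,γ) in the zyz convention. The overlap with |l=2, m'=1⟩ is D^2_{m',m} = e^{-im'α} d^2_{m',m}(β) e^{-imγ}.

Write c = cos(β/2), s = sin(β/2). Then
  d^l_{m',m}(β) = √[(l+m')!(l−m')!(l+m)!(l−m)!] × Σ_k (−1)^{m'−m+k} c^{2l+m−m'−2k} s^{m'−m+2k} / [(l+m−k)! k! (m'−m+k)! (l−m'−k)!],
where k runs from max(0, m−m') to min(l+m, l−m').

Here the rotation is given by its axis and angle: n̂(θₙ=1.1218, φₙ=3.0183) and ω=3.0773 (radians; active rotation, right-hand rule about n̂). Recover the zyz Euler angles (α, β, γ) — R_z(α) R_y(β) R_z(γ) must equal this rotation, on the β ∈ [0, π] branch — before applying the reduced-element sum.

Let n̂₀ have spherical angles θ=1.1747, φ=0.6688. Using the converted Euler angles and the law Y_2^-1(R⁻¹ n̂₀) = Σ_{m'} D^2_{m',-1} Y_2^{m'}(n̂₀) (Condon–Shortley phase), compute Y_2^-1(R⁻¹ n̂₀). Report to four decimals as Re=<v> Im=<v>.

Axis–angle → zyz. n̂ = (sinθₙcosφₙ, sinθₙsinφₙ, cosθₙ) = (-0.894045, +0.110791, +0.434062), ω = 3.0773.
R = I cosω + sinω [n̂]ₓ + (1−cosω) n̂n̂ᵀ gives
  R = [+0.599046, -0.225787, -0.768221; -0.170012, -0.973410, +0.153522; -0.782457, +0.038640, -0.621504]
β = atan2(√(R₁₃²+R₂₃²), R₃₃) = 2.241458; α = atan2(R₂₃, R₁₃) mod 2π = 2.944350; γ = atan2(R₃₂, −R₃₁) mod 2π = 0.049343
Need the full column D^2_{m',-1} for m'=−2..2 at α=2.9444, β=2.2415, γ=0.0493.
cos(β/2)=0.435026, sin(β/2)=0.900418
d^2_{-2,-1}: single k=1 term ⇒ +0.148259;  D = +0.139516-0.050160i
d^2_{-1,-1}: k∈[0..1] ⇒ +0.035815 -0.460299 = -0.424485;  D = +0.419850-0.062552i
d^2_{0,-1}: k∈[0..1] ⇒ -0.181579 +0.777899 = +0.596320;  D = +0.595594+0.029412i
d^2_{1,-1}: k∈[0..1] ⇒ +0.460299 -0.657319 = -0.197020;  D = +0.191060+0.048091i
d^2_{2,-1}: single k=0 term ⇒ -0.635152;  D = -0.573615-0.272734i
Y_2^{m'}(θ=1.1747,φ=0.6688) and Σ D·Y over m':
  (+0.1395-0.0502i)·(+0.0760-0.3199i)  (+0.4199-0.0626i)·(+0.2157-0.1705i)  (+0.5956+0.0294i)·(-0.1745+0.0000i)  (+0.1911+0.0481i)·(-0.2157-0.1705i)  (-0.5736-0.2727i)·(+0.0760+0.3199i)
Y_2^-1(R⁻¹ n̂) = -0.018850-0.385813i

Re=-0.0188 Im=-0.3858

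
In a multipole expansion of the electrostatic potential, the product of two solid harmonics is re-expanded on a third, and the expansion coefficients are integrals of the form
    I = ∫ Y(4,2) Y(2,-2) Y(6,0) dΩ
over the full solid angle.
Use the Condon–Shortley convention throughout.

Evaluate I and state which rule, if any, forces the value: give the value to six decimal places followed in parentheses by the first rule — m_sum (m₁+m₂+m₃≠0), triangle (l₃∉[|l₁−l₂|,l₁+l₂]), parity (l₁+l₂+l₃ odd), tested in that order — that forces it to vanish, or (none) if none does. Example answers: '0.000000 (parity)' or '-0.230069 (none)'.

Rules hold: Σm=0, L=12 even, 2≤6≤6.
N = 9·5·13 = 585
Δ = 0!·8!·4!/13! = 1/6435
Racah Σ t=0..0: t=0:+1/2304 = 1/2304
⇒ 3j(4 2 6; 0 0 0)² = 5/143, sgn +1
Racah Σ t=0..0: t=0:+1/34560 = 1/34560
⇒ 3j(4 2 6; 2 -2 0)² = 1/429, sgn +1
4πI² = N·(3j₀)²·(3jₘ)² = 75/1573
I = +1·√(0.0476796/4π) = 0.06159725
No selection rule forces the value: the integral is nonzero (none).

0.061597 (none)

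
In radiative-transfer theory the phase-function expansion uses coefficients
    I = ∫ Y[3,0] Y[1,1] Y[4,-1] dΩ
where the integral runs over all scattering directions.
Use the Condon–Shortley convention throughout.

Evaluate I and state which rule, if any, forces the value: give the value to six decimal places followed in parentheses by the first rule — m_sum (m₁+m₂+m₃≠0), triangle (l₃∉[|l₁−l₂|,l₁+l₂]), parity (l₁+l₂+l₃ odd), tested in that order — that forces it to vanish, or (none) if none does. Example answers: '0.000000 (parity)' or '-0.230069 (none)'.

Checks pass: Σm=0; 8 even; l₃=4∈[2,4].
(2·3+1)(2·1+1)(2·4+1) = 189
Δ: 0! 6! 2! / 9! → 1/252
sum: t=0:+1/36 = 1/36
3j²(3 1 4; 0 0 0) = Δ·Π!·Σ² = 4/63  (sign +1)
sum: t=0:+1/72 = 1/72
3j²(3 1 4; 0 1 -1) = Δ·Π!·Σ² = 5/126  (sign -1)
combine: 4πI² = 189·4/63·5/126 = 10/21
take √, sign -1: I = -0.19466390
No selection rule forces the value: the integral is nonzero (none).

-0.194664 (none)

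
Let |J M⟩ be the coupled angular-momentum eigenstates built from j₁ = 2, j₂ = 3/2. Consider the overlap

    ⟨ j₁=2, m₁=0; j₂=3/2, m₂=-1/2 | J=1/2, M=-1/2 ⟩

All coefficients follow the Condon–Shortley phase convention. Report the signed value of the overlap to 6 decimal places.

triangle: 3!*1!*0!/5! = 6/120
(j±m)!: 2!*2!*1!*2!*0!*1! = 8
prefactor² = (2J+1)*Δ*N² = 4/5
  k=1: −1/(1!*2!*1!*0!*0!*0!) = -1/2
Σ = -1/2  ⇒  CG² = 4/5*(-1/2)² = 1/5
CG = −√(1/5) = -0.447214

−√(1/5) = -0.447214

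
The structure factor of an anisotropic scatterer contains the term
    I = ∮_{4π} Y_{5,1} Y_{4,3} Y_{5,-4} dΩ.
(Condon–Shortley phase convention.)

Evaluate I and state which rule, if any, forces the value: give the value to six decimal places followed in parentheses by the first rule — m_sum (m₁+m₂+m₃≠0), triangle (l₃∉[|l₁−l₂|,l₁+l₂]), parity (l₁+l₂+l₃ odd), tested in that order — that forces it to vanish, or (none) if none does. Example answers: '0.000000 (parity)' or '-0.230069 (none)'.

Rules hold: Σm=0, L=14 even, 1≤5≤9.
N = 11·9·11 = 1089
Δ = 4!·6!·4!/15! = 1/3153150
Racah Σ t=0..4: t=0:+1/69120 t=1:−1/1728 t=2:+1/576 t=3:−1/1728 t=4:+1/69120 = 7/11520
⇒ 3j(5 4 5; 0 0 0)² = 2/143, sgn -1
Racah Σ t=3..4: t=3:−1/17280 t=4:+1/103680 = -1/20736
⇒ 3j(5 4 5; 1 3 -4)² = 10/429, sgn +1
4πI² = N·(3j₀)²·(3jₘ)² = 60/169
I = -1·√(0.35503/4π) = -0.16808437
No selection rule forces the value: the integral is nonzero (none).

-0.168084 (none)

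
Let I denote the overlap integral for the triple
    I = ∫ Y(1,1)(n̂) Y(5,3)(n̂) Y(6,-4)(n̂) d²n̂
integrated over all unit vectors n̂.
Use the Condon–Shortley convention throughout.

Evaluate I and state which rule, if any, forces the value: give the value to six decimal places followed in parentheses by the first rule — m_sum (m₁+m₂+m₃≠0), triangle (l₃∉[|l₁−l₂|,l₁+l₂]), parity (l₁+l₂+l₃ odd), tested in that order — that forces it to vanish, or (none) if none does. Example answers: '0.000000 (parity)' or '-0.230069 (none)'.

Checks pass: Σm=0; 12 even; l₃=6∈[4,6].
(2·1+1)(2·5+1)(2·6+1) = 429
Δ: 0! 2! 10! / 13! → 1/858
sum: t=0:+1/14400 = 1/14400
3j²(1 5 6; 0 0 0) = Δ·Π!·Σ² = 6/143  (sign +1)
sum: t=0:+1/161280 = 1/161280
3j²(1 5 6; 1 3 -4) = Δ·Π!·Σ² = 15/286  (sign +1)
combine: 4πI² = 429·6/143·15/286 = 135/143
take √, sign +1: I = 0.27409047
No selection rule forces the value: the integral is nonzero (none).

0.274090 (none)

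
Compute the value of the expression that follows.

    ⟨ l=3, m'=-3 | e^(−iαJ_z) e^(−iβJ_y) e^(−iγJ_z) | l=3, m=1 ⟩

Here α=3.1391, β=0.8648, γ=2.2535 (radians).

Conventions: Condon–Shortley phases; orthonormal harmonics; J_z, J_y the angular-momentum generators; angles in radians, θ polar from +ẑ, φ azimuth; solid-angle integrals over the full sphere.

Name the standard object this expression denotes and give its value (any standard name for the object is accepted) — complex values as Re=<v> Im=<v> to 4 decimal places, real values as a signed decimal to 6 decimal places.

This is a Wigner D-matrix element — the rotation-matrix element ⟨l m'| R(α,β,γ) |l m⟩ in the angular-momentum basis.
Split into d^3_{-3,1}(β=0.8648) × two z-phases.
c=cos(0.864800/2)=0.907963, s=sin(0.864800/2)=0.419051; N=√[1·720·24·2]=185.903201
k: max(0,(1)−(-3))=4 … min(3+(1),3−(-3))=4
  k=4: (−1)^0·185.9032/(48)·0.9080^2·0.4191^4 = +0.098458
d^3_{-3,1}(0.8648) = +0.098458
D = (-0.999972+0.007478i)·(+0.098458)·(-0.630893-0.775870i) = +0.062686+0.075924i

Wigner D-matrix element, Re=0.0627 Im=0.0759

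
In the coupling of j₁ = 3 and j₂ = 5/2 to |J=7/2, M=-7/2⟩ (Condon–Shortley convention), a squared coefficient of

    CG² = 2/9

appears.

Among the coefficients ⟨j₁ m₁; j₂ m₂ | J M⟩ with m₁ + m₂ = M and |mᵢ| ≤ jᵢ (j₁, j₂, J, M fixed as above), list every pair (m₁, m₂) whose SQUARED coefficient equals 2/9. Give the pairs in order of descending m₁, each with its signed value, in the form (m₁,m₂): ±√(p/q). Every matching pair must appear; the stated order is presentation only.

(-1,-5/2): +√(2/9)

Admissible pairs with m₁+m₂ = M = -7/2: (-3,-1/2), (-2,-3/2), (-1,-5/2)
  (m₁,m₂)=(-1,-5/2): CG² = 2/9, CG = +√(2/9)   ← matches the target
  (m₁,m₂)=(-2,-3/2): CG² = 4/9, CG = −√(4/9)
  (m₁,m₂)=(-3,-1/2): CG² = 1/3, CG = +√(1/3)
Pairs with CG² = 2/9: (-1,-5/2): +√(2/9)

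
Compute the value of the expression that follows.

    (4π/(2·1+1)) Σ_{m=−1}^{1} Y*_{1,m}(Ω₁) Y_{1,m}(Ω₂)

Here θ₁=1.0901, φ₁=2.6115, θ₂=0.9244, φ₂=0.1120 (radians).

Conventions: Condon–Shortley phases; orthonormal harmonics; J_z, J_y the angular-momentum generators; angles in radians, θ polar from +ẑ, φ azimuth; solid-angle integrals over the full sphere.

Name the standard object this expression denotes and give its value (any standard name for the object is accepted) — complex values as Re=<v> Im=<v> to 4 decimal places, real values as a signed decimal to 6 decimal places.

Legendre polynomial (addition theorem), -0.288326

This sum is the spherical-harmonic addition theorem: it equals the Legendre polynomial P_l(cos γ) of the angle γ between the two directions.
Summing Y*_{l m}(θ₁,φ₁)·Y_{l m}(θ₂,φ₂) over m ∈ [−1, 1]; prefactor 4π/(2·1+1) = 4.188790:
  [-1]  conj(Y_{1,-1})(Ω₁) = -0.264298+0.154890i ; Y_{1,-1}(Ω₂) = +0.274066-0.030824i ; Δ = -0.067661+0.050597i
  [+0]  conj(Y_{1,0})(Ω₁) = +0.225928-0.000000i ; Y_{1,0}(Ω₂) = +0.294292+0.000000i ; Δ = +0.066489+0.000000i
  [+1]  conj(Y_{1,1})(Ω₁) = +0.264298+0.154890i ; Y_{1,1}(Ω₂) = -0.274066-0.030824i ; Δ = -0.067661-0.050597i
Total Σ_m = -0.068833+0.000000i. Multiply by 4.188790: -0.288326+0.000000i. P_1(cos γ) = -0.288326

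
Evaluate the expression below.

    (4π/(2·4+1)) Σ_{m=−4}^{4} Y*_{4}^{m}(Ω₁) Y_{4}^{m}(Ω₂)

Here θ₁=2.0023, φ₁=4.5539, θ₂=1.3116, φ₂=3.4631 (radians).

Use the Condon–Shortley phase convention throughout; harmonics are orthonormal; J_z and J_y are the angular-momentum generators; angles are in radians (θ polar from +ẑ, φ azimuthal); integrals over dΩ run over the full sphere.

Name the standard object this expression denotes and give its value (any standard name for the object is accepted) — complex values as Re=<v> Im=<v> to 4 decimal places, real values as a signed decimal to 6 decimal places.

Legendre polynomial (addition theorem), +0.076059

This sum is the spherical-harmonic addition theorem: it equals the Legendre polynomial P_l(cos γ) of the angle γ between the two directions.
Addition theorem: P_4(cos γ) = (4π/9) Σ_m Y*_{lm}(Ω₁) Y_{lm}(Ω₂), m = −4…4:
  [-4]  conj(Y_{4,-4})(Ω₁) = (0.242719, -0.178445) ; Y_{4,-4}(Ω₂) = (0.108525, -0.370744) ; Δ = (-0.039816, -0.109352)
  [-3]  conj(Y_{4,-3})(Ω₁) = (-0.179592, -0.348815) ; Y_{4,-3}(Ω₂) = (-0.165086, 0.238086) ; Δ = (0.112696, 0.014826)
  [-2]  conj(Y_{4,-2})(Ω₁) = (-0.058865, 0.019310) ; Y_{4,-2}(Ω₂) = (-0.135110, 0.101230) ; Δ = (0.005999, -0.008568)
  [-1]  conj(Y_{4,-1})(Ω₁) = (-0.050364, -0.315112) ; Y_{4,-1}(Ω₂) = (0.282461, -0.094077) ; Δ = (-0.043871, -0.084269)
  [+0]  conj(Y_{4,0})(Ω₁) = (-0.124483, -0.000000) ; Y_{4,0}(Ω₂) = (0.124858, 0.000000) ; Δ = (-0.015543, -0.000000)
  [+1]  conj(Y_{4,1})(Ω₁) = (0.050364, -0.315112) ; Y_{4,1}(Ω₂) = (-0.282461, -0.094077) ; Δ = (-0.043871, 0.084269)
  [+2]  conj(Y_{4,2})(Ω₁) = (-0.058865, -0.019310) ; Y_{4,2}(Ω₂) = (-0.135110, -0.101230) ; Δ = (0.005999, 0.008568)
  [+3]  conj(Y_{4,3})(Ω₁) = (0.179592, -0.348815) ; Y_{4,3}(Ω₂) = (0.165086, 0.238086) ; Δ = (0.112696, -0.014826)
  [+4]  conj(Y_{4,4})(Ω₁) = (0.242719, 0.178445) ; Y_{4,4}(Ω₂) = (0.108525, 0.370744) ; Δ = (-0.039816, 0.109352)
Accumulated sum (0.054473, 0.000000); after 4π/(2l+1) scaling, (0.076059, 0.000000) ⇒ P_4 = 0.076059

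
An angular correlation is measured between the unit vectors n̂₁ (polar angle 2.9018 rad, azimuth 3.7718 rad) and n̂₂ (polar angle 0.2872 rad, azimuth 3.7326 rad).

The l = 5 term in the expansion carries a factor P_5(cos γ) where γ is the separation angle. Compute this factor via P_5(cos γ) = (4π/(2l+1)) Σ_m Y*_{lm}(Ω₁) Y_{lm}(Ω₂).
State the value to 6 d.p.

0.230350

Summing Y*_{l m}(θ₁,φ₁)·Y_{l m}(θ₂,φ₂) over m ∈ [−5, 5]; prefactor 4π/(2·5+1) = 1.142397:
  [-5]  conj(Y_{5,-5})(Ω₁) = 0.00035 + 0.00000j ; Y_{5,-5}(Ω₂) = 0.00083 + 0.00016j ; Δ = 0.00000 + 0.00000j
  [-4]  conj(Y_{5,-4})(Ω₁) = 0.00369 - 0.00264j ; Y_{5,-4}(Ω₂) = -0.00646 - 0.00636j ; Δ = -0.00004 - 0.00001j
  [-3]  conj(Y_{5,-3})(Ω₁) = 0.01092 - 0.03296j ; Y_{5,-3}(Ω₂) = 0.01149 + 0.05606j ; Δ = 0.00197 + 0.00023j
  [-2]  conj(Y_{5,-2})(Ω₁) = -0.05192 - 0.16189j ; Y_{5,-2}(Ω₂) = 0.08697 - 0.21232j ; Δ = -0.03889 - 0.00306j
  [-1]  conj(Y_{5,-1})(Ω₁) = -0.39869 - 0.29081j ; Y_{5,-1}(Ω₂) = -0.44362 + 0.29767j ; Δ = 0.26343 + 0.01033j
  [+0]  conj(Y_{5,0})(Ω₁) = -0.57275 + 0.00000j ; Y_{5,0}(Ω₂) = 0.43879 + 0.00000j ; Δ = -0.25132 + 0.00000j
  [+1]  conj(Y_{5,1})(Ω₁) = 0.39869 - 0.29081j ; Y_{5,1}(Ω₂) = 0.44362 + 0.29767j ; Δ = 0.26343 - 0.01033j
  [+2]  conj(Y_{5,2})(Ω₁) = -0.05192 + 0.16189j ; Y_{5,2}(Ω₂) = 0.08697 + 0.21232j ; Δ = -0.03889 + 0.00306j
  [+3]  conj(Y_{5,3})(Ω₁) = -0.01092 - 0.03296j ; Y_{5,3}(Ω₂) = -0.01149 + 0.05606j ; Δ = 0.00197 - 0.00023j
  [+4]  conj(Y_{5,4})(Ω₁) = 0.00369 + 0.00264j ; Y_{5,4}(Ω₂) = -0.00646 + 0.00636j ; Δ = -0.00004 + 0.00001j
  [+5]  conj(Y_{5,5})(Ω₁) = -0.00035 + 0.00000j ; Y_{5,5}(Ω₂) = -0.00083 + 0.00016j ; Δ = 0.00000 - 0.00000j
Total Σ_m = 0.20164 - 0.00000j. Multiply by 1.142397: 0.23035 - 0.00000j. P_5(cos γ) = 0.230350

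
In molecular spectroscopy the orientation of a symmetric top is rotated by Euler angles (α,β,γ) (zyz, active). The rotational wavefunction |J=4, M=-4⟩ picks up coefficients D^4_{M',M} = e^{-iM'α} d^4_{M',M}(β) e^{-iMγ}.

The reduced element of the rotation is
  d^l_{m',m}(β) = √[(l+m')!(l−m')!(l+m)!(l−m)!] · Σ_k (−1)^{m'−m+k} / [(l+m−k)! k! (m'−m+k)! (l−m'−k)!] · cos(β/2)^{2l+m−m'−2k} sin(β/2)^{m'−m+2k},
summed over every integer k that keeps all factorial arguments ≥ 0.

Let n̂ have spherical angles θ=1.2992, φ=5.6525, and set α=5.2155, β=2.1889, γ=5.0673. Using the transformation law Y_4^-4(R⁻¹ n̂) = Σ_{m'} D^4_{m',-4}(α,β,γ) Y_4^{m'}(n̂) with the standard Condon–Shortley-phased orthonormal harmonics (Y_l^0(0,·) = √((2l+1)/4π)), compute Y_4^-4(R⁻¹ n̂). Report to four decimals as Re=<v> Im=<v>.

Re=-0.2000 Im=-0.0682

Need the full column D^4_{m',-4} for m'=−4..4 at α=5.2155, β=2.1889, γ=5.0673.
cos(β/2)=0.458535, sin(β/2)=0.888676
d^4_{-4,-4}: single k=0 term ⇒ +0.001954;  D = -0.001872-0.000560i
d^4_{-3,-4}: single k=0 term ⇒ -0.010713;  D = +0.002261+0.010471i
d^4_{-2,-4}: single k=0 term ⇒ +0.038842;  D = +0.029311-0.025487i
d^4_{-1,-4}: single k=0 term ⇒ -0.106461;  D = -0.099934-0.036701i
d^4_{0,-4}: single k=0 term ⇒ +0.230682;  D = +0.034736+0.228052i
d^4_{1,-4}: single k=0 term ⇒ -0.399880;  D = +0.317304-0.243357i
d^4_{2,-4}: single k=0 term ⇒ +0.548007;  D = -0.501838-0.220159i
d^4_{3,-4}: single k=0 term ⇒ -0.567705;  D = +0.050849+0.565423i
d^4_{4,-4}: single k=0 term ⇒ +0.388999;  D = +0.322628-0.217328i
Y_4^{m'}(θ=1.2992,φ=5.6525) and Σ D·Y over m':
  (-0.0019-0.0006i)·(-0.3104+0.2211i)  (+0.0023+0.0105i)·(-0.0948+0.2848i)  (+0.0293-0.0255i)·(-0.0469-0.1467i)  (-0.0999-0.0367i)·(-0.2465-0.1800i)  (+0.0347+0.2281i)·(+0.1081+0.0000i)  (+0.3173-0.2434i)·(+0.2465-0.1800i)  (-0.5018-0.2202i)·(-0.0469+0.1467i)  (+0.0508+0.5654i)·(+0.0948+0.2848i)  (+0.3226-0.2173i)·(-0.3104-0.2211i)
Y_4^-4(R⁻¹ n̂) = -0.200007-0.068182i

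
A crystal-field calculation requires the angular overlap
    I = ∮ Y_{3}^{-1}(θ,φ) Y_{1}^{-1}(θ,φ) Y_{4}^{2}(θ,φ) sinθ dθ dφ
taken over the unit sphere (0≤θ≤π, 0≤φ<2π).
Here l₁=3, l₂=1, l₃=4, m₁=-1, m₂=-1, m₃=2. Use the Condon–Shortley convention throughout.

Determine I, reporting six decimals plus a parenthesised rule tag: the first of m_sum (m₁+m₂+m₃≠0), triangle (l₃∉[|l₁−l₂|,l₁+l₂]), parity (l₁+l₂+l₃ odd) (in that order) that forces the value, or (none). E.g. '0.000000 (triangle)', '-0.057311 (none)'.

0.238414 (none)

Rules hold: Σm=0, L=8 even, 2≤4≤4.
N = 7·3·9 = 189
Δ = 0!·6!·2!/9! = 1/252
Racah Σ t=0..0: t=0:+1/36 = 1/36
⇒ 3j(3 1 4; 0 0 0)² = 4/63, sgn +1
Racah Σ t=0..0: t=0:+1/96 = 1/96
⇒ 3j(3 1 4; -1 -1 2)² = 5/84, sgn +1
4πI² = N·(3j₀)²·(3jₘ)² = 5/7
I = +1·√(0.714286/4π) = 0.23841361
No selection rule forces the value: the integral is nonzero (none).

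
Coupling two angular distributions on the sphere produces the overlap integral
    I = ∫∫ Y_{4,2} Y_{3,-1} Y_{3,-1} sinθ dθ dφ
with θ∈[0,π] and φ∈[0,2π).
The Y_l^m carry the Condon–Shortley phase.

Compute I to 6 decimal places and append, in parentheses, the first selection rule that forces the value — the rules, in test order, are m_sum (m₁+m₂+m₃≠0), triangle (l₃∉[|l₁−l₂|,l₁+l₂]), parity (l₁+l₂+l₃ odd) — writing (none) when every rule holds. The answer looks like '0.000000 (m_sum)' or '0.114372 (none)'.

0.162193 (none)

Checks pass: Σm=0; 10 even; l₃=3∈[1,7].
(2·4+1)(2·3+1)(2·3+1) = 441
Δ: 4! 4! 2! / 11! → 1/34650
sum: t=1:−1/72 t=2:+1/16 t=3:−1/72 = 5/144
3j²(4 3 3; 0 0 0) = Δ·Π!·Σ² = 2/77  (sign -1)
sum: t=0:+1/192 t=1:−1/36 t=2:+1/192 = -5/288
3j²(4 3 3; 2 -1 -1) = Δ·Π!·Σ² = 20/693  (sign -1)
combine: 4πI² = 441·2/77·20/693 = 40/121
take √, sign +1: I = 0.16219310
No selection rule forces the value: the integral is nonzero (none).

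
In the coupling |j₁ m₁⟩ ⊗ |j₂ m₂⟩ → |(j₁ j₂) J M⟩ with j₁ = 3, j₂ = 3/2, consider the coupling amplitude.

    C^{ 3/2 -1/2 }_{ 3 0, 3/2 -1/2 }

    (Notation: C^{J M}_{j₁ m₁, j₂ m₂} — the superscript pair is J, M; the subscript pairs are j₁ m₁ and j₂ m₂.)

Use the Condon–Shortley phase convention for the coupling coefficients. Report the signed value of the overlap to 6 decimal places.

√[4·3!3!0!/7! · 3!3!1!2!1!2!] = √(144/35)
  +(−1)^1/∏(1,2,2,0,1,0)! = -1/4  (running -1/4)
⟨..|..⟩ = √(144/35)·(-1/4) = -0.507093

-0.507093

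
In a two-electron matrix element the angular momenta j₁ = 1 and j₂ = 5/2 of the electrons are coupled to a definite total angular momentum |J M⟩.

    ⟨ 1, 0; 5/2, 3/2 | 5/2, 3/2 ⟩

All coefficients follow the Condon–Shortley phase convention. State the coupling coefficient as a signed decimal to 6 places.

j₁+j₂−J=1  J+j₁−j₂=1  J−j₁+j₂=4  j₁+j₂+J+1=7
(j₁±m₁, j₂±m₂, J±M) = (1,1,4,1,4,1)
P² = 576/35
sum k=0..1:
  [0] +1/24 = 1/24
  [1] −1/6 = -1/6
S = -1/8
C² = P²·S² = 9/35 ; C = -0.507093

-0.507093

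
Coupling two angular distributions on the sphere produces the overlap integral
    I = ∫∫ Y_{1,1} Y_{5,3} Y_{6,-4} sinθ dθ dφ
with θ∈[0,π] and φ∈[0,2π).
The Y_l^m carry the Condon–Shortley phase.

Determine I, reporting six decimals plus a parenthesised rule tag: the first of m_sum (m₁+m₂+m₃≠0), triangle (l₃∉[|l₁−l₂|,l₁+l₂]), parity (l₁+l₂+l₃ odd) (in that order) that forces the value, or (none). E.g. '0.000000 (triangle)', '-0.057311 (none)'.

Checks pass: Σm=0; 12 even; l₃=6∈[4,6].
(2·1+1)(2·5+1)(2·6+1) = 429
Δ: 0! 2! 10! / 13! → 1/858
sum: t=0:+1/14400 = 1/14400
3j²(1 5 6; 0 0 0) = Δ·Π!·Σ² = 6/143  (sign +1)
sum: t=0:+1/161280 = 1/161280
3j²(1 5 6; 1 3 -4) = Δ·Π!·Σ² = 15/286  (sign +1)
combine: 4πI² = 429·6/143·15/286 = 135/143
take √, sign +1: I = 0.27409047
No selection rule forces the value: the integral is nonzero (none).

0.274090 (none)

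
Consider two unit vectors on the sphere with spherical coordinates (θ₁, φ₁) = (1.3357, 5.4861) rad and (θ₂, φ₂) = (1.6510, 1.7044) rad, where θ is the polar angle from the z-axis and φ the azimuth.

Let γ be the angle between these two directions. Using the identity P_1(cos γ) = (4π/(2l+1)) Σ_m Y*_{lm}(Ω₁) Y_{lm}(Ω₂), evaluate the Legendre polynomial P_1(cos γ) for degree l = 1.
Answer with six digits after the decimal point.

-0.796124

Expand P_1 via completeness: Σ_{m} conj(Y_{1,m}) at Ω₁ times Y_{1,m} at Ω₂ —
  m=-1: Y*=0.23479 - 0.24034j  Y=-0.04587 - 0.34131j  product -0.09280 - 0.06911j
  m=+0: Y*=0.11381 + 0.00000j  Y=-0.03915 + 0.00000j  product -0.00446 + 0.00000j
  m=+1: Y*=-0.23479 - 0.24034j  Y=0.04587 - 0.34131j  product -0.09280 + 0.06911j
Σ over m = -0.19006 + 0.00000j; ×(4π/3) → -0.79612 + 0.00000j. Real part: -0.796124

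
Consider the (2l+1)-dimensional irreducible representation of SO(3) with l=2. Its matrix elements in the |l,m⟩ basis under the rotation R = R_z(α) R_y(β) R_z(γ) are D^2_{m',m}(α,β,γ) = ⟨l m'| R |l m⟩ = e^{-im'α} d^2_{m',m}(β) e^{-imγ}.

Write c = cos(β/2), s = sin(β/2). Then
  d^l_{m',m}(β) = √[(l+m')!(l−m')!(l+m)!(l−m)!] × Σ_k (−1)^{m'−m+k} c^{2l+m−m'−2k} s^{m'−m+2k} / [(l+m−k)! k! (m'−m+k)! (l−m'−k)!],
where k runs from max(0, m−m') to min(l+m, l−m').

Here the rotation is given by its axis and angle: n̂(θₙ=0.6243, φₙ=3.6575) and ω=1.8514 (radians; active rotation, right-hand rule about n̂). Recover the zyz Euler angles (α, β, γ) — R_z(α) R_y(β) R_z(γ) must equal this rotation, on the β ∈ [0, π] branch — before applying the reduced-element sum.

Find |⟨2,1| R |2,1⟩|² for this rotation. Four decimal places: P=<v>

Axis–angle → zyz. n̂ = (sinθₙcosφₙ, sinθₙsinφₙ, cosθₙ) = (-0.508450, -0.288363, +0.811372), ω = 1.8514.
R = I cosω + sinω [n̂]ₓ + (1−cosω) n̂n̂ᵀ gives
  R = [+0.053180, -0.592417, -0.803875; +0.966860, -0.170755, +0.189800; -0.249706, -0.787328, +0.563703]
β = atan2(√(R₁₃²+R₂₃²), R₃₃) = 0.971934; α = atan2(R₂₃, R₁₃) mod 2π = 2.909732; γ = atan2(R₃₂, −R₃₁) mod 2π = 5.019510
Split into d^2_{1,1}(β=0.9719) × two z-phases.
With c≡cos(β/2)=0.884224 and s≡sin(β/2)=0.467063, N=[6·1·6·1]^{1/2}=6.000000
k: max(0,(1)−(1))=0 … min(2+(1),2−(1))=1
  k=0: (−1)^0·6.0000/(6)·0.8842^4·0.4671^0 = +0.611292
  k=1: (−1)^1·6.0000/(2)·0.8842^2·0.4671^2 = -0.511679
d^2_{1,1}(0.9719) = +0.611292 -0.511679 = +0.099613
|D^2_{1,1}|² = |d^2_{1,1}(β)|² = (+0.099613)² = 0.009923 (the z-rotation phases have unit modulus)

P=0.0099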